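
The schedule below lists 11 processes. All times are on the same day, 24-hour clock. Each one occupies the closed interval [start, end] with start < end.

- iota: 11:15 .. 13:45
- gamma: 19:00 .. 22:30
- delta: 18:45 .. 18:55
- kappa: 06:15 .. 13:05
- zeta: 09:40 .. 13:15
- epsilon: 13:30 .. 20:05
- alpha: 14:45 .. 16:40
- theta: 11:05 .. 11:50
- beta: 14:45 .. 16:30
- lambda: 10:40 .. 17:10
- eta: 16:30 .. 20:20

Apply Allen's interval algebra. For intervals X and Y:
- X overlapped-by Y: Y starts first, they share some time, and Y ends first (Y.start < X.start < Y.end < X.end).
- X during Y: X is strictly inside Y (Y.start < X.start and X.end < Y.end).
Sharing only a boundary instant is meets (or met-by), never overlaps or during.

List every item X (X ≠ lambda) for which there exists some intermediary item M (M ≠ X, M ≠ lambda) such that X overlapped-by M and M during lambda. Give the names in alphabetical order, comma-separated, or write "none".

Target lambda = [10:40, 17:10].
Intermediaries M with M during lambda: alpha, beta, iota, theta.
Via alpha — items with X overlapped-by alpha: eta.
Via beta — items with X overlapped-by beta: none.
Via iota — items with X overlapped-by iota: epsilon.
Via theta — items with X overlapped-by theta: iota.
Union: epsilon, eta, iota.

epsilon, eta, iota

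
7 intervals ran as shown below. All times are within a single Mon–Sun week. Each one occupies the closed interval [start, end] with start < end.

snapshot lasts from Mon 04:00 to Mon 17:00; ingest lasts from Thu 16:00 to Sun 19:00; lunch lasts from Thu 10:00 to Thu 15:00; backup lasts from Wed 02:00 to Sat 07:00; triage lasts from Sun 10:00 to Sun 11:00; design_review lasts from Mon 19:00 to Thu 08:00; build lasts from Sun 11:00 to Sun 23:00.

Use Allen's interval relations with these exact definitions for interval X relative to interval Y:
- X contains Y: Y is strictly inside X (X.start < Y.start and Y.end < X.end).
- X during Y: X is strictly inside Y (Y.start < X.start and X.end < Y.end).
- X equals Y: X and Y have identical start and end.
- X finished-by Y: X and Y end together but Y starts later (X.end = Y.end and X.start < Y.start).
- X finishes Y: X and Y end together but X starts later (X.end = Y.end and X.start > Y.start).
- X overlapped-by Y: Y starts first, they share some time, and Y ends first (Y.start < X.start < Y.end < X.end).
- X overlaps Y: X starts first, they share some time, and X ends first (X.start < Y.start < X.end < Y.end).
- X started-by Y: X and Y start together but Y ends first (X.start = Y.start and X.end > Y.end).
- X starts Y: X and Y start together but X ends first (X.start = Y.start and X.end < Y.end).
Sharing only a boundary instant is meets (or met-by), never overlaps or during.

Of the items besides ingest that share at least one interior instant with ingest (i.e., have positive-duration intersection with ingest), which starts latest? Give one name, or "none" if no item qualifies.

Target ingest = [Thu 16:00, Sun 19:00].
backup [Wed 02:00, Sat 07:00] → overlaps → candidate.
build [Sun 11:00, Sun 23:00] → overlapped-by → candidate.
design_review [Mon 19:00, Thu 08:00] → before → excluded.
lunch [Thu 10:00, Thu 15:00] → before → excluded.
snapshot [Mon 04:00, Mon 17:00] → before → excluded.
triage [Sun 10:00, Sun 11:00] → during → candidate.
Among candidates, latest start is Sun 11:00 → build.

build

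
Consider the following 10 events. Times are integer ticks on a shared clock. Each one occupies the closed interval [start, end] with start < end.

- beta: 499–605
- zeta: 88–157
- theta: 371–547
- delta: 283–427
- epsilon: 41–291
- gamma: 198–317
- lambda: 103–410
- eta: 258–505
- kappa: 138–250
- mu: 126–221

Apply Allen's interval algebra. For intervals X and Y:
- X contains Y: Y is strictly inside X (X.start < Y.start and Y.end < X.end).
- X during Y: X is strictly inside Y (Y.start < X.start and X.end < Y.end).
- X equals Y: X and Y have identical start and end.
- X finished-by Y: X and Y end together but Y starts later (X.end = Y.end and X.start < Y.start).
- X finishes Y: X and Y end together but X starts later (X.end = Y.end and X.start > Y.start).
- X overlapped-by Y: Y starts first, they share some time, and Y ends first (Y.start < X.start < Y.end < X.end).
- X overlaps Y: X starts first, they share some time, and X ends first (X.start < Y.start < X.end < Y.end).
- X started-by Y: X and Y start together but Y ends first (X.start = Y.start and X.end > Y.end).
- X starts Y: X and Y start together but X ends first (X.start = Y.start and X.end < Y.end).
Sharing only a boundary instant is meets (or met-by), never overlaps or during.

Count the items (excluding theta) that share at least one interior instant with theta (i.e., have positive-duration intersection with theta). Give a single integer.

Target theta = [371, 547].
beta [499, 605] → overlapped-by → counts.
delta [283, 427] → overlaps → counts.
epsilon [41, 291] → before → no.
eta [258, 505] → overlaps → counts.
gamma [198, 317] → before → no.
kappa [138, 250] → before → no.
lambda [103, 410] → overlaps → counts.
mu [126, 221] → before → no.
zeta [88, 157] → before → no.
Total: 4.

4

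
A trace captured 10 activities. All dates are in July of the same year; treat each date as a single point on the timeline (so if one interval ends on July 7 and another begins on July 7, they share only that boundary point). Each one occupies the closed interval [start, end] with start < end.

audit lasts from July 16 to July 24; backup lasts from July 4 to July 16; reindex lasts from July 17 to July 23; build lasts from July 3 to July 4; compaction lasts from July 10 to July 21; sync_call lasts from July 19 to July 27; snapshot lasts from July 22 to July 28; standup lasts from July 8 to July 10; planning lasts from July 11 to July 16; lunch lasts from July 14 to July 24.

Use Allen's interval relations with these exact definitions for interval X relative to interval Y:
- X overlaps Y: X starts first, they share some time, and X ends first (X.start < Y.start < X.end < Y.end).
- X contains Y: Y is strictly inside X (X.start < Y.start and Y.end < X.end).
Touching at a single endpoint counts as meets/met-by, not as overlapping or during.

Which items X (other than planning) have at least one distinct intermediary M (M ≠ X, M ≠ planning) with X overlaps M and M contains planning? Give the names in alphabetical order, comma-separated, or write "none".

Target planning = [July 11, July 16].
Intermediaries M with M contains planning: compaction.
Via compaction — items with X overlaps compaction: backup.
Union: backup.

backup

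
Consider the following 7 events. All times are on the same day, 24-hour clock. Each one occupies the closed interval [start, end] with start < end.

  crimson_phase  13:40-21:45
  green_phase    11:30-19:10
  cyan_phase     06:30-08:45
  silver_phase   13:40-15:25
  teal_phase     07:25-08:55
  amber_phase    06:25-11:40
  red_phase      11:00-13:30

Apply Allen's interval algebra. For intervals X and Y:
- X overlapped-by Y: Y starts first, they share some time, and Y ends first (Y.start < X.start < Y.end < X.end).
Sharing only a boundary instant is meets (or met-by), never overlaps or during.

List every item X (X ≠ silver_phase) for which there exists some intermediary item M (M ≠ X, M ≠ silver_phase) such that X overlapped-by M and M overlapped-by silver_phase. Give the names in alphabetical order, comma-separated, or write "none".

none

Target silver_phase = [13:40, 15:25].
Intermediaries M with M overlapped-by silver_phase: none.
Union: none.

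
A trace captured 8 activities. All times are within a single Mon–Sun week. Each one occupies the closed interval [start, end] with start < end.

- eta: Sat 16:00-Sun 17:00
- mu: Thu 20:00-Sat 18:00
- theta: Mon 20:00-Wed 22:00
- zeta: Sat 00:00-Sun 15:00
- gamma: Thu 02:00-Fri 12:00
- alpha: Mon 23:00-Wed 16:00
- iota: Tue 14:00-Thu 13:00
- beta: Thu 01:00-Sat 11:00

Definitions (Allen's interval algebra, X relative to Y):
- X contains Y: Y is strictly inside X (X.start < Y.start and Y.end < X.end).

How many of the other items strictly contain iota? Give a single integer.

0

Target iota = [Tue 14:00, Thu 13:00].
alpha [Mon 23:00, Wed 16:00] → overlaps → no.
beta [Thu 01:00, Sat 11:00] → overlapped-by → no.
eta [Sat 16:00, Sun 17:00] → after → no.
gamma [Thu 02:00, Fri 12:00] → overlapped-by → no.
mu [Thu 20:00, Sat 18:00] → after → no.
theta [Mon 20:00, Wed 22:00] → overlaps → no.
zeta [Sat 00:00, Sun 15:00] → after → no.
Total: 0.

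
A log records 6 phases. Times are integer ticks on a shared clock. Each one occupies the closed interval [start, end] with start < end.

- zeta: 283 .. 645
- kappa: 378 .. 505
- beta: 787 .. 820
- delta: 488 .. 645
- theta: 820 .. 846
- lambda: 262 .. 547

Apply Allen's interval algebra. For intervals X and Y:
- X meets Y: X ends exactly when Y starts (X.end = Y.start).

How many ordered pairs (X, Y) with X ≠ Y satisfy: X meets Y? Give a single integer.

Checking all 30 ordered pairs for relation 'meets'; matching pairs in alphabetical order:
(beta, theta): beta meets theta ✓
Count: 1.

1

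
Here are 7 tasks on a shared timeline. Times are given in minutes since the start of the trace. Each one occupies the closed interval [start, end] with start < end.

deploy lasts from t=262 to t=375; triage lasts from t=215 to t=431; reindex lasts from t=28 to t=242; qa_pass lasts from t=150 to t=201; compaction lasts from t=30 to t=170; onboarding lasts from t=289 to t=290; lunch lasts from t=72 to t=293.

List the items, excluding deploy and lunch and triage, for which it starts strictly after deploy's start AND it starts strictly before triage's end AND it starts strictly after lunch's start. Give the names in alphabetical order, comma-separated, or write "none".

Conditions: its start is strictly after deploy's start (X.start > t=262) AND its start is strictly before triage's end (X.start < t=431) AND its start is strictly after lunch's start (X.start > t=72).
compaction: start t=30 > t=262? ✗; start t=30 < t=431? ✓; start t=30 > t=72? ✗ → no.
onboarding: start t=289 > t=262? ✓; start t=289 < t=431? ✓; start t=289 > t=72? ✓ → yes.
qa_pass: start t=150 > t=262? ✗; start t=150 < t=431? ✓; start t=150 > t=72? ✓ → no.
reindex: start t=28 > t=262? ✗; start t=28 < t=431? ✓; start t=28 > t=72? ✗ → no.
Result: onboarding.

onboarding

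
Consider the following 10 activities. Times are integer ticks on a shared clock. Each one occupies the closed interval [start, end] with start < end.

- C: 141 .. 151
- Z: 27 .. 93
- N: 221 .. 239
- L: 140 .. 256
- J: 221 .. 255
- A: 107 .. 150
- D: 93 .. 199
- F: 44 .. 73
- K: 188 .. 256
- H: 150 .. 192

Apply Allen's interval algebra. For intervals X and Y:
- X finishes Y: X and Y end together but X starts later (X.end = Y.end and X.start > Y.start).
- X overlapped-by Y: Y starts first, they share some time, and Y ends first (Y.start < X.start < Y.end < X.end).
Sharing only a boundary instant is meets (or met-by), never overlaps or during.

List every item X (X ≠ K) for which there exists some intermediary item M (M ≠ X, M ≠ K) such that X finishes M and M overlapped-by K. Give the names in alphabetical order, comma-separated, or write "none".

none

Target K = [188, 256].
Intermediaries M with M overlapped-by K: none.
Union: none.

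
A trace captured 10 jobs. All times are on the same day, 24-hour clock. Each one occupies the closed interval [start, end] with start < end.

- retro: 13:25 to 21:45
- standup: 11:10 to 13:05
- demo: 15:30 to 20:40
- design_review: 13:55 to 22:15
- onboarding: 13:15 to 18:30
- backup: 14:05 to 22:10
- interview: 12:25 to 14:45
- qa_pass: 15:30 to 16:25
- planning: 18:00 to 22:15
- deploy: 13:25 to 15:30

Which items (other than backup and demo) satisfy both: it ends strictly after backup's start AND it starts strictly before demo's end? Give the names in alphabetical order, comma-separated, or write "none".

deploy, design_review, interview, onboarding, planning, qa_pass, retro

Conditions: its end is strictly after backup's start (X.end > 14:05) AND its start is strictly before demo's end (X.start < 20:40).
deploy: end 15:30 > 14:05? ✓; start 13:25 < 20:40? ✓ → yes.
design_review: end 22:15 > 14:05? ✓; start 13:55 < 20:40? ✓ → yes.
interview: end 14:45 > 14:05? ✓; start 12:25 < 20:40? ✓ → yes.
onboarding: end 18:30 > 14:05? ✓; start 13:15 < 20:40? ✓ → yes.
planning: end 22:15 > 14:05? ✓; start 18:00 < 20:40? ✓ → yes.
qa_pass: end 16:25 > 14:05? ✓; start 15:30 < 20:40? ✓ → yes.
retro: end 21:45 > 14:05? ✓; start 13:25 < 20:40? ✓ → yes.
standup: end 13:05 > 14:05? ✗; start 11:10 < 20:40? ✓ → no.
Result: deploy, design_review, interview, onboarding, planning, qa_pass, retro.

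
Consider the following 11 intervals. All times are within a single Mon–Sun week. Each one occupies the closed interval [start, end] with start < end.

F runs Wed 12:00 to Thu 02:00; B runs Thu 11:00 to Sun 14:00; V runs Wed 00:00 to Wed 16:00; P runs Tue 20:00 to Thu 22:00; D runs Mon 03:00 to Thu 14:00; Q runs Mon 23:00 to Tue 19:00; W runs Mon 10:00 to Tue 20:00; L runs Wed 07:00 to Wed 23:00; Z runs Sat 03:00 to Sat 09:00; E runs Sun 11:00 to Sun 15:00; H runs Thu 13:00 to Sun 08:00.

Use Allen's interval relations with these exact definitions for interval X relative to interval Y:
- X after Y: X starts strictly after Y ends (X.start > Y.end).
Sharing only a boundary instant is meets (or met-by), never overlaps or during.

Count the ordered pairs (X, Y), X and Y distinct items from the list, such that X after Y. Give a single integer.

Checking all 110 ordered pairs for relation 'after'; matching pairs in alphabetical order:
(B, F): B after F ✓
(B, L): B after L ✓
(B, Q): B after Q ✓
(B, V): B after V ✓
(B, W): B after W ✓
(E, D): E after D ✓
(E, F): E after F ✓
(E, H): E after H ✓
(E, L): E after L ✓
(E, P): E after P ✓
(E, Q): E after Q ✓
(E, V): E after V ✓
(E, W): E after W ✓
(E, Z): E after Z ✓
(F, Q): F after Q ✓
(F, W): F after W ✓
(H, F): H after F ✓
(H, L): H after L ✓
(H, Q): H after Q ✓
(H, V): H after V ✓
(H, W): H after W ✓
(L, Q): L after Q ✓
(L, W): L after W ✓
(P, Q): P after Q ✓
... plus 9 further pairs not listed.
Count: 33.

33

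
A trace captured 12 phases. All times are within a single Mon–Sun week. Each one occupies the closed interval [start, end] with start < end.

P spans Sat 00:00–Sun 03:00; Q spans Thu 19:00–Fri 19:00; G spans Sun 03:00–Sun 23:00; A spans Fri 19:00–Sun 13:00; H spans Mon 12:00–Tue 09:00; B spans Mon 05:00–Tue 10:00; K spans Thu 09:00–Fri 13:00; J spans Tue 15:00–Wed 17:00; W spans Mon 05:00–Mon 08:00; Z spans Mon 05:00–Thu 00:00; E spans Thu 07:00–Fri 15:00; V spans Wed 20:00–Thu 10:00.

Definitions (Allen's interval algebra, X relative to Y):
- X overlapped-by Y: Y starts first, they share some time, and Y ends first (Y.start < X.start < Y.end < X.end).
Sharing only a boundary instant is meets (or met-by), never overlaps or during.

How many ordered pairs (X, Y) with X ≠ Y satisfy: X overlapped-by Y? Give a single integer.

6

Checking all 132 ordered pairs for relation 'overlapped-by'; matching pairs in alphabetical order:
(E, V): E overlapped-by V ✓
(G, A): G overlapped-by A ✓
(K, V): K overlapped-by V ✓
(Q, E): Q overlapped-by E ✓
(Q, K): Q overlapped-by K ✓
(V, Z): V overlapped-by Z ✓
Count: 6.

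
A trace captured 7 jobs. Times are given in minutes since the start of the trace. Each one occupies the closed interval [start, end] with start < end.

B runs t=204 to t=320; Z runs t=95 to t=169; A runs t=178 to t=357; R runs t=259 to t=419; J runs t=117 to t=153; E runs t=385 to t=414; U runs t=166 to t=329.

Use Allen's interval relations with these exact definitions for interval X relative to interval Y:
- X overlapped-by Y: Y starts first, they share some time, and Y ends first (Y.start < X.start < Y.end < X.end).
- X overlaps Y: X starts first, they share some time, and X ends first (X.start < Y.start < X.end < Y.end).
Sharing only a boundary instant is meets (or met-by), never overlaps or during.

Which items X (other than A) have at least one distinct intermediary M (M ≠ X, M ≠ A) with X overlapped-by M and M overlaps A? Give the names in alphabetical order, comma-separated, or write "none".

R

Target A = [t=178, t=357].
Intermediaries M with M overlaps A: U.
Via U — items with X overlapped-by U: R.
Union: R.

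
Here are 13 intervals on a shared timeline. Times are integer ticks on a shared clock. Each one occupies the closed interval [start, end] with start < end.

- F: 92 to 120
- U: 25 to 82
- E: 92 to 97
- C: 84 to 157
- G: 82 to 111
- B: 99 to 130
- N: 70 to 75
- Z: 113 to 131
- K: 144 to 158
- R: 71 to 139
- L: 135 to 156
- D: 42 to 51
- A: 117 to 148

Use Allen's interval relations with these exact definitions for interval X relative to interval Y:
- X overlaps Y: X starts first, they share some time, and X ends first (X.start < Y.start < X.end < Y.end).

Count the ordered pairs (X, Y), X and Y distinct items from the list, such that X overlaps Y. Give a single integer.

18

Checking all 156 ordered pairs for relation 'overlaps'; matching pairs in alphabetical order:
(A, K): A overlaps K ✓
(A, L): A overlaps L ✓
(B, A): B overlaps A ✓
(B, Z): B overlaps Z ✓
(C, K): C overlaps K ✓
(F, A): F overlaps A ✓
(F, B): F overlaps B ✓
(F, Z): F overlaps Z ✓
(G, B): G overlaps B ✓
(G, C): G overlaps C ✓
(G, F): G overlaps F ✓
(L, K): L overlaps K ✓
(N, R): N overlaps R ✓
(R, A): R overlaps A ✓
(R, C): R overlaps C ✓
(R, L): R overlaps L ✓
(U, R): U overlaps R ✓
(Z, A): Z overlaps A ✓
Count: 18.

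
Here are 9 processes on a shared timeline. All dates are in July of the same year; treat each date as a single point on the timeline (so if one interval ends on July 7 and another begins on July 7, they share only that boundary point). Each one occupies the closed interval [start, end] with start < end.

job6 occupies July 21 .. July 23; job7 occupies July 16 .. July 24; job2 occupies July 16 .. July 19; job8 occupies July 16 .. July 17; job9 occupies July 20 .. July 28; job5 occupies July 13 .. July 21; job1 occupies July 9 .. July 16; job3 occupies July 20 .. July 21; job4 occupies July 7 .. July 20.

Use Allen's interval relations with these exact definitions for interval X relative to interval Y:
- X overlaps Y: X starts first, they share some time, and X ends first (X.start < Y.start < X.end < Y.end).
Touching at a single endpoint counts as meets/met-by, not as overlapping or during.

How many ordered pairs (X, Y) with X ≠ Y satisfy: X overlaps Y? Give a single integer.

6

Checking all 72 ordered pairs for relation 'overlaps'; matching pairs in alphabetical order:
(job1, job5): job1 overlaps job5 ✓
(job4, job5): job4 overlaps job5 ✓
(job4, job7): job4 overlaps job7 ✓
(job5, job7): job5 overlaps job7 ✓
(job5, job9): job5 overlaps job9 ✓
(job7, job9): job7 overlaps job9 ✓
Count: 6.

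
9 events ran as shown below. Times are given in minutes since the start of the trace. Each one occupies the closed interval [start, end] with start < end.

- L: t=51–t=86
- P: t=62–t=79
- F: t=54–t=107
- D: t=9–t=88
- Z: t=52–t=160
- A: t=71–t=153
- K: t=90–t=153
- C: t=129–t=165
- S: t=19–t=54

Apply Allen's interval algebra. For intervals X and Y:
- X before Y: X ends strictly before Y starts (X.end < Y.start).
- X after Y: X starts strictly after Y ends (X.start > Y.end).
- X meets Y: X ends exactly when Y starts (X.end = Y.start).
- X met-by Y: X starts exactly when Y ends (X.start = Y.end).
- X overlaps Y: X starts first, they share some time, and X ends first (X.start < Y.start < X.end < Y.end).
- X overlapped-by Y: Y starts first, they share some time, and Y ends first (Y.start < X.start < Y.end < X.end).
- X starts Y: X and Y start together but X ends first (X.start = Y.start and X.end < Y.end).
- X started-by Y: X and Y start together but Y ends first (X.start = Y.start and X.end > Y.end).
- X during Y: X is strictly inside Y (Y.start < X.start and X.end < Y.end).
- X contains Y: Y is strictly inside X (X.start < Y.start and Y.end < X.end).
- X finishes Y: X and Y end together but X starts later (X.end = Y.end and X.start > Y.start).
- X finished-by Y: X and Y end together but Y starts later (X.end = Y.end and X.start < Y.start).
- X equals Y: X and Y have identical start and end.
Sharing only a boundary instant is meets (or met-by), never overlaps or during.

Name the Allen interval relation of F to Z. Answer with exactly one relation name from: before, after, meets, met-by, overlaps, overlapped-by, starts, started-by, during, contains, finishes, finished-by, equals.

during

F = [t=54, t=107]; Z = [t=52, t=160].
Compare endpoints: F.start > Z.start, F.start < Z.end, F.end > Z.start, F.end < Z.end.
That pattern is 'during'.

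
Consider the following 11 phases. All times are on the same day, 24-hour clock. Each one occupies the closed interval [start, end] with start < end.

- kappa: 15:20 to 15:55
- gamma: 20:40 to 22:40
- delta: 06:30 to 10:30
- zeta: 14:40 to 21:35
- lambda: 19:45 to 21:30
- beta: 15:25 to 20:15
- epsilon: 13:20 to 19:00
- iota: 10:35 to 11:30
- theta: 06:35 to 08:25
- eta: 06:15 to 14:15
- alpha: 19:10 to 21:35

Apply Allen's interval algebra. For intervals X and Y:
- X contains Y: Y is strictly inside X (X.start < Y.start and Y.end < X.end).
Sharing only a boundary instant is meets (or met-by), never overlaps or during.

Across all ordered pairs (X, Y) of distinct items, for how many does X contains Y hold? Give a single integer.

Checking all 110 ordered pairs for relation 'contains'; matching pairs in alphabetical order:
(alpha, lambda): alpha contains lambda ✓
(delta, theta): delta contains theta ✓
(epsilon, kappa): epsilon contains kappa ✓
(eta, delta): eta contains delta ✓
(eta, iota): eta contains iota ✓
(eta, theta): eta contains theta ✓
(zeta, beta): zeta contains beta ✓
(zeta, kappa): zeta contains kappa ✓
(zeta, lambda): zeta contains lambda ✓
Count: 9.

9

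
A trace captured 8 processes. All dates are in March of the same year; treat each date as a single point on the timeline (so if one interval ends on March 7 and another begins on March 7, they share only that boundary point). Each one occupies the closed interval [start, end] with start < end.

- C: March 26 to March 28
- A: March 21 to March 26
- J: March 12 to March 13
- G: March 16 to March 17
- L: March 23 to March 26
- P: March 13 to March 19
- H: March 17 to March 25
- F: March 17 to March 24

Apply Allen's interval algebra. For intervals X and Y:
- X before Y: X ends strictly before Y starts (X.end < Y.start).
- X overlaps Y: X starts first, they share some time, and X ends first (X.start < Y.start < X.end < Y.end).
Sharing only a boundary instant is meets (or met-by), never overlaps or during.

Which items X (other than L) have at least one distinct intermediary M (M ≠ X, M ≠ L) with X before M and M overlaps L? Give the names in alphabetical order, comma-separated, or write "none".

J

Target L = [March 23, March 26].
Intermediaries M with M overlaps L: F, H.
Via F — items with X before F: J.
Via H — items with X before H: J.
Union: J.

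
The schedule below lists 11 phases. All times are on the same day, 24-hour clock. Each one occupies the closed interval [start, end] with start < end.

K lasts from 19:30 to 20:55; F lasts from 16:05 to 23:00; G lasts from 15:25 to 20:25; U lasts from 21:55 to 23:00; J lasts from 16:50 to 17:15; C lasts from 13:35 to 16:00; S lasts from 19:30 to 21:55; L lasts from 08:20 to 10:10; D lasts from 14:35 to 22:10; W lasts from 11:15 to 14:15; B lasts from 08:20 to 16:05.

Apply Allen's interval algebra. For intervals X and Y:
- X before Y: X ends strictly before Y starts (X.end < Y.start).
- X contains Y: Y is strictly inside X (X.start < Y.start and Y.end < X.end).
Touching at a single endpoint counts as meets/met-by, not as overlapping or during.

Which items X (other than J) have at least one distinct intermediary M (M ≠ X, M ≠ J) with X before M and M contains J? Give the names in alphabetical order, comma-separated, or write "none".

C, L, W

Target J = [16:50, 17:15].
Intermediaries M with M contains J: D, F, G.
Via D — items with X before D: L, W.
Via F — items with X before F: C, L, W.
Via G — items with X before G: L, W.
Union: C, L, W.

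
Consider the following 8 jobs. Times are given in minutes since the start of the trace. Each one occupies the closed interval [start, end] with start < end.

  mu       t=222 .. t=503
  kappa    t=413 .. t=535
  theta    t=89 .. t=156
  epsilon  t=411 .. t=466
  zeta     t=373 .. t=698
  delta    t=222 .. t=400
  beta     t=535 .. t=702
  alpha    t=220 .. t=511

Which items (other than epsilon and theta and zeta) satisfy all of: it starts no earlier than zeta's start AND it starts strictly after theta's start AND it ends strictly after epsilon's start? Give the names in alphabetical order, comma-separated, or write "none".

Conditions: its start is no earlier than zeta's start (X.start >= t=373) AND its start is strictly after theta's start (X.start > t=89) AND its end is strictly after epsilon's start (X.end > t=411).
alpha: start t=220 >= t=373? ✗; start t=220 > t=89? ✓; end t=511 > t=411? ✓ → no.
beta: start t=535 >= t=373? ✓; start t=535 > t=89? ✓; end t=702 > t=411? ✓ → yes.
delta: start t=222 >= t=373? ✗; start t=222 > t=89? ✓; end t=400 > t=411? ✗ → no.
kappa: start t=413 >= t=373? ✓; start t=413 > t=89? ✓; end t=535 > t=411? ✓ → yes.
mu: start t=222 >= t=373? ✗; start t=222 > t=89? ✓; end t=503 > t=411? ✓ → no.
Result: beta, kappa.

beta, kappa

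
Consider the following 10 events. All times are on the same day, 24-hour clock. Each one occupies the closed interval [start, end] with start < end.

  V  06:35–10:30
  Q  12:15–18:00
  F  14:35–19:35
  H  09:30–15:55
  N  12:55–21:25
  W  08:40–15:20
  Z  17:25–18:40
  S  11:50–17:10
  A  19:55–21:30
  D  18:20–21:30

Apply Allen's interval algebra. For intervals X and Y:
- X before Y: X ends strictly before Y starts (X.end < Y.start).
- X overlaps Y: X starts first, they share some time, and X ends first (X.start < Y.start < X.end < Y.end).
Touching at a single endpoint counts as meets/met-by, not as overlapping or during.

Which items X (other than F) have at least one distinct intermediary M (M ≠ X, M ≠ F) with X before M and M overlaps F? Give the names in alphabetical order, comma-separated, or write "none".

Target F = [14:35, 19:35].
Intermediaries M with M overlaps F: H, Q, S, W.
Via H — items with X before H: none.
Via Q — items with X before Q: V.
Via S — items with X before S: V.
Via W — items with X before W: none.
Union: V.

V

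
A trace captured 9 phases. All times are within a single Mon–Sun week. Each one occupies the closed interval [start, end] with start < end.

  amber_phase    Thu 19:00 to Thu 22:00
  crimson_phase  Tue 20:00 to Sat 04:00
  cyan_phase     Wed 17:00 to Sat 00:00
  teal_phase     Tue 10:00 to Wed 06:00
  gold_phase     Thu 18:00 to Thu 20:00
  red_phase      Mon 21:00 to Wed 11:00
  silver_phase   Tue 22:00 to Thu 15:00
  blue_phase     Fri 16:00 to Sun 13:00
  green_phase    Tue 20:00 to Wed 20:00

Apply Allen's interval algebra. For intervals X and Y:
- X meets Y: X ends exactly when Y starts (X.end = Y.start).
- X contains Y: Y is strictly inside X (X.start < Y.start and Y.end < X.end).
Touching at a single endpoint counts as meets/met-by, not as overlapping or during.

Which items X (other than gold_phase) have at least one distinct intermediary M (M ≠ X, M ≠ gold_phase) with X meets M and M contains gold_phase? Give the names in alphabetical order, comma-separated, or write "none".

Target gold_phase = [Thu 18:00, Thu 20:00].
Intermediaries M with M contains gold_phase: crimson_phase, cyan_phase.
Via crimson_phase — items with X meets crimson_phase: none.
Via cyan_phase — items with X meets cyan_phase: none.
Union: none.

none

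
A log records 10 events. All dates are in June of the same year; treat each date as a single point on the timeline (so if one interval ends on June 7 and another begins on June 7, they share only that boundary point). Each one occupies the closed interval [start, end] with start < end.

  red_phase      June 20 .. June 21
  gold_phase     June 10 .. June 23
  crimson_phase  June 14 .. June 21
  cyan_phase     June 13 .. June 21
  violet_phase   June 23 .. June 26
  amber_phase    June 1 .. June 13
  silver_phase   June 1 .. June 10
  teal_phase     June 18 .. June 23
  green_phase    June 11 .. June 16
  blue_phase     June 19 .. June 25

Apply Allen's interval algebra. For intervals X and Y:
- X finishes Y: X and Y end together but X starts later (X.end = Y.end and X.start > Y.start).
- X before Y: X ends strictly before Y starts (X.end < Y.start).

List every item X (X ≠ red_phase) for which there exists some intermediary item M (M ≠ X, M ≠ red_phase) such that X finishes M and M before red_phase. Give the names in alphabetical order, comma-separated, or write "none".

none

Target red_phase = [June 20, June 21].
Intermediaries M with M before red_phase: amber_phase, green_phase, silver_phase.
Via amber_phase — items with X finishes amber_phase: none.
Via green_phase — items with X finishes green_phase: none.
Via silver_phase — items with X finishes silver_phase: none.
Union: none.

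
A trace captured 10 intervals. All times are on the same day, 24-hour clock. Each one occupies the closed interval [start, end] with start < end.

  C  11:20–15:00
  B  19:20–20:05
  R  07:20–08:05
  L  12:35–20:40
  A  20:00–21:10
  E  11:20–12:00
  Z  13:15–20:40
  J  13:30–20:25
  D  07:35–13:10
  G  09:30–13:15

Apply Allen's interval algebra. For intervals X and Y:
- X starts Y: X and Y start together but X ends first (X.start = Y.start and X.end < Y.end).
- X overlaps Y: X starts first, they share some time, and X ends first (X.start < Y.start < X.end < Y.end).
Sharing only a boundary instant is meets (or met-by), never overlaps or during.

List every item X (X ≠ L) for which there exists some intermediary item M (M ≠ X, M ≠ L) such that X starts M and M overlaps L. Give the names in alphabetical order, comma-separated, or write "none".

E

Target L = [12:35, 20:40].
Intermediaries M with M overlaps L: C, D, G.
Via C — items with X starts C: E.
Via D — items with X starts D: none.
Via G — items with X starts G: none.
Union: E.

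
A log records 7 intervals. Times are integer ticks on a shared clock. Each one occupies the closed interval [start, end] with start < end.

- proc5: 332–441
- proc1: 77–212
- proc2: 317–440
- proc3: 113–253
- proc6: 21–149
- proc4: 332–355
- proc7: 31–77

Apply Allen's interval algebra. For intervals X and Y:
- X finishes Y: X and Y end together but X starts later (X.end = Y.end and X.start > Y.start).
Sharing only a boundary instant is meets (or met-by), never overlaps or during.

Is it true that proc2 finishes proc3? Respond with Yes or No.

No

proc2 = [317, 440], proc3 = [113, 253].
Actual relation of proc2 to proc3: after.
Asked whether 'finishes' holds → No.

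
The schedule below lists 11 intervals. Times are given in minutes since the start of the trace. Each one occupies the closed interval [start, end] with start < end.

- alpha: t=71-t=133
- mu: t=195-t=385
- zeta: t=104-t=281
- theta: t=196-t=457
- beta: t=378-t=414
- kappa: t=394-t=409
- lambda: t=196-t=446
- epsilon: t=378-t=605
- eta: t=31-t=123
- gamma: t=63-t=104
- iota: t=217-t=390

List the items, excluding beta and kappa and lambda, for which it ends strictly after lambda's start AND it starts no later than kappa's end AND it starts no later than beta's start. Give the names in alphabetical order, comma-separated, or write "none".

Conditions: its end is strictly after lambda's start (X.end > t=196) AND its start is no later than kappa's end (X.start <= t=409) AND its start is no later than beta's start (X.start <= t=378).
alpha: end t=133 > t=196? ✗; start t=71 <= t=409? ✓; start t=71 <= t=378? ✓ → no.
epsilon: end t=605 > t=196? ✓; start t=378 <= t=409? ✓; start t=378 <= t=378? ✓ → yes.
eta: end t=123 > t=196? ✗; start t=31 <= t=409? ✓; start t=31 <= t=378? ✓ → no.
gamma: end t=104 > t=196? ✗; start t=63 <= t=409? ✓; start t=63 <= t=378? ✓ → no.
iota: end t=390 > t=196? ✓; start t=217 <= t=409? ✓; start t=217 <= t=378? ✓ → yes.
mu: end t=385 > t=196? ✓; start t=195 <= t=409? ✓; start t=195 <= t=378? ✓ → yes.
theta: end t=457 > t=196? ✓; start t=196 <= t=409? ✓; start t=196 <= t=378? ✓ → yes.
zeta: end t=281 > t=196? ✓; start t=104 <= t=409? ✓; start t=104 <= t=378? ✓ → yes.
Result: epsilon, iota, mu, theta, zeta.

epsilon, iota, mu, theta, zeta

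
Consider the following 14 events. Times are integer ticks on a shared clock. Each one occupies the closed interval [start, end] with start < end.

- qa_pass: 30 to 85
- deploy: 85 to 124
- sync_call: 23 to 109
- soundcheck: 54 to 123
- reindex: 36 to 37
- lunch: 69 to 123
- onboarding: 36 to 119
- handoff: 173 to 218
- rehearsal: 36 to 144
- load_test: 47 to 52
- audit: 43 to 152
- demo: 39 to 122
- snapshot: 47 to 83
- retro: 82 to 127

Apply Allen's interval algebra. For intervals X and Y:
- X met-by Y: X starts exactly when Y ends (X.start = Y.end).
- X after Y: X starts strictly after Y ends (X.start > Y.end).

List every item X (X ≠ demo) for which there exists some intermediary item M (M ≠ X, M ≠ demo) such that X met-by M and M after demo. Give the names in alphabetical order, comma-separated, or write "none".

Target demo = [39, 122].
Intermediaries M with M after demo: handoff.
Via handoff — items with X met-by handoff: none.
Union: none.

none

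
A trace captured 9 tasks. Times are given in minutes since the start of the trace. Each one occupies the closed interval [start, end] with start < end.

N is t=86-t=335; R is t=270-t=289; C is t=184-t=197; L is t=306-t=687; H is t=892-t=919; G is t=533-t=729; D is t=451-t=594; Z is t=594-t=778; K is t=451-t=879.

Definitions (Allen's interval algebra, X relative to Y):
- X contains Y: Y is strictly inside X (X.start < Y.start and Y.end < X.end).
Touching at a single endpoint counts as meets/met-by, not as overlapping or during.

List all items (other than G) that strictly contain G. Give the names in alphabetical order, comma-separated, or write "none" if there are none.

Target G = [t=533, t=729].
C [t=184, t=197] → before → no.
D [t=451, t=594] → overlaps → no.
H [t=892, t=919] → after → no.
K [t=451, t=879] → contains → yes.
L [t=306, t=687] → overlaps → no.
N [t=86, t=335] → before → no.
R [t=270, t=289] → before → no.
Z [t=594, t=778] → overlapped-by → no.
Result: K.

K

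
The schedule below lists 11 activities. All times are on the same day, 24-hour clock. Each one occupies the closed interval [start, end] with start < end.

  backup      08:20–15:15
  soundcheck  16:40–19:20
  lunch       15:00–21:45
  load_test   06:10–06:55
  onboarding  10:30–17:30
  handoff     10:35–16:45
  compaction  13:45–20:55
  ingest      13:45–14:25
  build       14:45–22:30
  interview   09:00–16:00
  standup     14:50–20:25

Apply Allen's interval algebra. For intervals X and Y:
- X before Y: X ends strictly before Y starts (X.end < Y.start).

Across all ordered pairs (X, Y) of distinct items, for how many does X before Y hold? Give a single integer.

16

Checking all 110 ordered pairs for relation 'before'; matching pairs in alphabetical order:
(backup, soundcheck): backup before soundcheck ✓
(ingest, build): ingest before build ✓
(ingest, lunch): ingest before lunch ✓
(ingest, soundcheck): ingest before soundcheck ✓
(ingest, standup): ingest before standup ✓
(interview, soundcheck): interview before soundcheck ✓
(load_test, backup): load_test before backup ✓
(load_test, build): load_test before build ✓
(load_test, compaction): load_test before compaction ✓
(load_test, handoff): load_test before handoff ✓
(load_test, ingest): load_test before ingest ✓
(load_test, interview): load_test before interview ✓
(load_test, lunch): load_test before lunch ✓
(load_test, onboarding): load_test before onboarding ✓
(load_test, soundcheck): load_test before soundcheck ✓
(load_test, standup): load_test before standup ✓
Count: 16.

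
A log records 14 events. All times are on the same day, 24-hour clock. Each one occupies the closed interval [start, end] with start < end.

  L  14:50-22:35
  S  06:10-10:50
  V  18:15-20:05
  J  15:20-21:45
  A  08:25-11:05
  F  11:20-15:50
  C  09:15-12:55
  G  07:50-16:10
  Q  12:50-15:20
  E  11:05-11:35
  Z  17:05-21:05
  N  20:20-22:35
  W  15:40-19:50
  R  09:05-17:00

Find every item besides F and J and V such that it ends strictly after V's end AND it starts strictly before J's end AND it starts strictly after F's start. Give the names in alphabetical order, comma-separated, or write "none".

Conditions: its end is strictly after V's end (X.end > 20:05) AND its start is strictly before J's end (X.start < 21:45) AND its start is strictly after F's start (X.start > 11:20).
A: end 11:05 > 20:05? ✗; start 08:25 < 21:45? ✓; start 08:25 > 11:20? ✗ → no.
C: end 12:55 > 20:05? ✗; start 09:15 < 21:45? ✓; start 09:15 > 11:20? ✗ → no.
E: end 11:35 > 20:05? ✗; start 11:05 < 21:45? ✓; start 11:05 > 11:20? ✗ → no.
G: end 16:10 > 20:05? ✗; start 07:50 < 21:45? ✓; start 07:50 > 11:20? ✗ → no.
L: end 22:35 > 20:05? ✓; start 14:50 < 21:45? ✓; start 14:50 > 11:20? ✓ → yes.
N: end 22:35 > 20:05? ✓; start 20:20 < 21:45? ✓; start 20:20 > 11:20? ✓ → yes.
Q: end 15:20 > 20:05? ✗; start 12:50 < 21:45? ✓; start 12:50 > 11:20? ✓ → no.
R: end 17:00 > 20:05? ✗; start 09:05 < 21:45? ✓; start 09:05 > 11:20? ✗ → no.
S: end 10:50 > 20:05? ✗; start 06:10 < 21:45? ✓; start 06:10 > 11:20? ✗ → no.
W: end 19:50 > 20:05? ✗; start 15:40 < 21:45? ✓; start 15:40 > 11:20? ✓ → no.
Z: end 21:05 > 20:05? ✓; start 17:05 < 21:45? ✓; start 17:05 > 11:20? ✓ → yes.
Result: L, N, Z.

L, N, Z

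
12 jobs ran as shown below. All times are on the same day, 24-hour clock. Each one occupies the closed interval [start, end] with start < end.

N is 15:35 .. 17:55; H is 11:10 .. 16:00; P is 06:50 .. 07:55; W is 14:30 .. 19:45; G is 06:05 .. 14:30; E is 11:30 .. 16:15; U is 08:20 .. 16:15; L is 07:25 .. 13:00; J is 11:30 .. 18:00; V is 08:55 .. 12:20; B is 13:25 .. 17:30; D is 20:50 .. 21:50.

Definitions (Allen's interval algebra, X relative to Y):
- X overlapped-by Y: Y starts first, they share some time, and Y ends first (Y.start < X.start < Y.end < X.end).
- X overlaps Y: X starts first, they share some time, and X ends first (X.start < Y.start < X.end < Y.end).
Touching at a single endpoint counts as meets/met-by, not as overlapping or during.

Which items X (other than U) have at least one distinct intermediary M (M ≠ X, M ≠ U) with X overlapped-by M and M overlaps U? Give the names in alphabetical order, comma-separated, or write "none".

B, E, H, J

Target U = [08:20, 16:15].
Intermediaries M with M overlaps U: G, L.
Via G — items with X overlapped-by G: B, E, H, J.
Via L — items with X overlapped-by L: E, H, J.
Union: B, E, H, J.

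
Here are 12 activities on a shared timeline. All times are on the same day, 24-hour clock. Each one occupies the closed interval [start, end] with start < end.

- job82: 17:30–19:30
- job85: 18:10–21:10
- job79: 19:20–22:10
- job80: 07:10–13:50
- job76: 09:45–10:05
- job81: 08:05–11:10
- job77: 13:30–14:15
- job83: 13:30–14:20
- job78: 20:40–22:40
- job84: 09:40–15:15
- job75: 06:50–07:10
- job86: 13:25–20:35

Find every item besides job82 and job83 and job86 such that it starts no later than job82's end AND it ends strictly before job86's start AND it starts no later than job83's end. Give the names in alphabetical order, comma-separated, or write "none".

job75, job76, job81

Conditions: its start is no later than job82's end (X.start <= 19:30) AND its end is strictly before job86's start (X.end < 13:25) AND its start is no later than job83's end (X.start <= 14:20).
job75: start 06:50 <= 19:30? ✓; end 07:10 < 13:25? ✓; start 06:50 <= 14:20? ✓ → yes.
job76: start 09:45 <= 19:30? ✓; end 10:05 < 13:25? ✓; start 09:45 <= 14:20? ✓ → yes.
job77: start 13:30 <= 19:30? ✓; end 14:15 < 13:25? ✗; start 13:30 <= 14:20? ✓ → no.
job78: start 20:40 <= 19:30? ✗; end 22:40 < 13:25? ✗; start 20:40 <= 14:20? ✗ → no.
job79: start 19:20 <= 19:30? ✓; end 22:10 < 13:25? ✗; start 19:20 <= 14:20? ✗ → no.
job80: start 07:10 <= 19:30? ✓; end 13:50 < 13:25? ✗; start 07:10 <= 14:20? ✓ → no.
job81: start 08:05 <= 19:30? ✓; end 11:10 < 13:25? ✓; start 08:05 <= 14:20? ✓ → yes.
job84: start 09:40 <= 19:30? ✓; end 15:15 < 13:25? ✗; start 09:40 <= 14:20? ✓ → no.
job85: start 18:10 <= 19:30? ✓; end 21:10 < 13:25? ✗; start 18:10 <= 14:20? ✗ → no.
Result: job75, job76, job81.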